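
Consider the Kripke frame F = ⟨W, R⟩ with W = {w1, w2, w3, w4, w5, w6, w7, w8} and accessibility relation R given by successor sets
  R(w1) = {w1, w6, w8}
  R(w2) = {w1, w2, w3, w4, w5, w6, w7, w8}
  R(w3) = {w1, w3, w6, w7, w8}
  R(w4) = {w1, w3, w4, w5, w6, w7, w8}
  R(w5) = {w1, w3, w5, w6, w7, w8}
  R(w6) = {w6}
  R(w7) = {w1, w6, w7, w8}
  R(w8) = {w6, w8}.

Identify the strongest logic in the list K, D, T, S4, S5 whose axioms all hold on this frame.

S4

Serial (axiom D): yes — every world has a successor (e.g. w1 R w1).
Reflexive (axiom T): yes — every world is R-related to itself.
Transitive (axiom 4): yes — every two-step R-path is closed by a direct edge.
Euclidean (axiom 5): no — w1 R w6 and w1 R w8, but not w6 R w8.
So F validates K, D, T, S4; S5 would additionally require R to be Euclidean. The strongest is S4.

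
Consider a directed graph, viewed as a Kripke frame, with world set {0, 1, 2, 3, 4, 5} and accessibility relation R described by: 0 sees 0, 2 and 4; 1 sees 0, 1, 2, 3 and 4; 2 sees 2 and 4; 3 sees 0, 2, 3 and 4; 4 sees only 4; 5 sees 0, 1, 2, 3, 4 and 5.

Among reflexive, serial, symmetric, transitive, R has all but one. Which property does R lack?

Reflexive: yes — every world is R-related to itself.
Serial: yes — every world has a successor (e.g. 0 R 0).
Symmetric: no — 0 R 2 but not 2 R 0.
Transitive: yes — every two-step R-path is closed by a direct edge.
Only symmetric fails.

symmetric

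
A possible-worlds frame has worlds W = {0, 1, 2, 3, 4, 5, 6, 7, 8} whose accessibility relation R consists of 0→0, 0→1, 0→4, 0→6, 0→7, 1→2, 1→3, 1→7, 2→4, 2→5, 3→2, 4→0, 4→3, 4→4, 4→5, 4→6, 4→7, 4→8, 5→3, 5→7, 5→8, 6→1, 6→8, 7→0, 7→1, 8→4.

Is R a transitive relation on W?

Transitive: no — 0 R 1 and 1 R 2, but not 0 R 2.

No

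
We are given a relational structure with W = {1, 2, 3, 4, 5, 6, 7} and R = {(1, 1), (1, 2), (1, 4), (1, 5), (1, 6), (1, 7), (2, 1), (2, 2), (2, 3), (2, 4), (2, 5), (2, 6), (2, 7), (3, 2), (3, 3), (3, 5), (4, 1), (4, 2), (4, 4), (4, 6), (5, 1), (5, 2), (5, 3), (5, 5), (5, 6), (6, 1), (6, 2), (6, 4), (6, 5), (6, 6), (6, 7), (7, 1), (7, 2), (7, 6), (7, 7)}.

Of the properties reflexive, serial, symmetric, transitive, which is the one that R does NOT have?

transitive

Reflexive: yes — every world is R-related to itself.
Serial: yes — every world has a successor (e.g. 1 R 1).
Symmetric: yes — every pair in R has its reverse in R.
Transitive: no — 1 R 2 and 2 R 3, but not 1 R 3.
Only transitive fails.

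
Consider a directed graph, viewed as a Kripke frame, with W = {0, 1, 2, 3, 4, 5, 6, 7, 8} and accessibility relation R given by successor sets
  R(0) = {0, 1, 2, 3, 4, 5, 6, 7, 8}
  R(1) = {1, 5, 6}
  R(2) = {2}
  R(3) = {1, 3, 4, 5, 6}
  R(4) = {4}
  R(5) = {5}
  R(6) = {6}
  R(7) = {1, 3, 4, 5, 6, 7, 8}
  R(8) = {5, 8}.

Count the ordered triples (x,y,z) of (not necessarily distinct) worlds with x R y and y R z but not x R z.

R is transitive; there are no such tuples.

0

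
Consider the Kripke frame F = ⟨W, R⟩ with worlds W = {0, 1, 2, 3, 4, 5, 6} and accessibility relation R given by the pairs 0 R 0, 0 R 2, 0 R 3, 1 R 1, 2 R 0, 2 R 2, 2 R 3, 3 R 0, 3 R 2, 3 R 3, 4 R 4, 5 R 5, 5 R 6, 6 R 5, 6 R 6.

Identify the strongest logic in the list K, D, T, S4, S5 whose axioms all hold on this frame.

S5

Serial (axiom D): yes — every world has a successor (e.g. 0 R 0).
Reflexive (axiom T): yes — every world is R-related to itself.
Transitive (axiom 4): yes — every two-step R-path is closed by a direct edge.
Euclidean (axiom 5): yes — any two successors of a common world are R-related.
So F validates K, D, T, S4, S5. The strongest is S5.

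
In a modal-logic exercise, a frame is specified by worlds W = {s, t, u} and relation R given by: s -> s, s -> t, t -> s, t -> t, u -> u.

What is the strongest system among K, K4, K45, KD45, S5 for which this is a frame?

Transitive (axiom 4): yes — every two-step R-path is closed by a direct edge.
Euclidean (axiom 5): yes — any two successors of a common world are R-related.
Serial (axiom D): yes — every world has a successor (e.g. s R s).
Reflexive (axiom T): yes — every world is R-related to itself.
So F validates K, K4, K45, KD45, S5. The strongest is S5.

S5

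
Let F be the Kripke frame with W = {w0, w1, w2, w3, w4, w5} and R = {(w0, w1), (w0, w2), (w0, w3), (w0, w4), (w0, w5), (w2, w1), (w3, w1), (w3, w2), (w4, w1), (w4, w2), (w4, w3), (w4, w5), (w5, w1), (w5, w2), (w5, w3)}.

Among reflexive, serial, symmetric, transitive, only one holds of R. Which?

Reflexive: no — w0 is not related to itself.
Serial: no — w1 has no R-successor.
Symmetric: no — w0 R w1 but not w1 R w0.
Transitive: yes — every two-step R-path is closed by a direct edge.
Only transitive holds.

transitive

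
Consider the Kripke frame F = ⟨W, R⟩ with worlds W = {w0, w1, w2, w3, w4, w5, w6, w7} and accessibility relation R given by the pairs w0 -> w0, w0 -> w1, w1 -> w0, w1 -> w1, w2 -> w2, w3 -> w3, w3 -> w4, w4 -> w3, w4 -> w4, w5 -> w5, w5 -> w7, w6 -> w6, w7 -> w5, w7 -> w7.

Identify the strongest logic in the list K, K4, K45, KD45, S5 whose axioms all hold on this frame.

S5

Transitive (axiom 4): yes — every two-step R-path is closed by a direct edge.
Euclidean (axiom 5): yes — any two successors of a common world are R-related.
Serial (axiom D): yes — every world has a successor (e.g. w0 R w0).
Reflexive (axiom T): yes — every world is R-related to itself.
So F validates K, K4, K45, KD45, S5. The strongest is S5.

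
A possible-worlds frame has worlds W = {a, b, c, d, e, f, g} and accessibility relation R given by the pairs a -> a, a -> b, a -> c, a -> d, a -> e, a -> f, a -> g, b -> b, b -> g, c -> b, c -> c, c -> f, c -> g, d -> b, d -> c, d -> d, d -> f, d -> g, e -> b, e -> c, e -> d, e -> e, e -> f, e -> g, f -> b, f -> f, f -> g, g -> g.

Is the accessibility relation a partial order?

Reflexive: yes — every world is R-related to itself.
Transitive: yes — every two-step R-path is closed by a direct edge.
Antisymmetric: yes — no distinct pair is related both ways.
So R is a partial order.

Yes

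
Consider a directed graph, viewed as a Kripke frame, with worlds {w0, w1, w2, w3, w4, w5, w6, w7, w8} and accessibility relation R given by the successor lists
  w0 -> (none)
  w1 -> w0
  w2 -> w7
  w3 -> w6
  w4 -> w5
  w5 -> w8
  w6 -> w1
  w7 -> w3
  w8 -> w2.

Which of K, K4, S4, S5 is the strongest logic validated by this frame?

K

Transitive (axiom 4): no — w2 R w7 and w7 R w3, but not w2 R w3.
Reflexive (axiom T): no — w0 is not related to itself.
Euclidean (axiom 5): no — w1 R w0 and w1 R w0, but not w0 R w0.
So F validates K; K4 would additionally require R to be transitive. The strongest is K.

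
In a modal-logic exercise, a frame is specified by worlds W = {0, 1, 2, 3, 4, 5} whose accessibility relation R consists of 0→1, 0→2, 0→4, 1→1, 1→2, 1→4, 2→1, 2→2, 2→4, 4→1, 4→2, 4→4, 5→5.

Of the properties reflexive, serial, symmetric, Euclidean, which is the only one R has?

Euclidean

Reflexive: no — 0 is not related to itself.
Serial: no — 3 has no R-successor.
Symmetric: no — 0 R 1 but not 1 R 0.
Euclidean: yes — any two successors of a common world are R-related.
Only Euclidean holds.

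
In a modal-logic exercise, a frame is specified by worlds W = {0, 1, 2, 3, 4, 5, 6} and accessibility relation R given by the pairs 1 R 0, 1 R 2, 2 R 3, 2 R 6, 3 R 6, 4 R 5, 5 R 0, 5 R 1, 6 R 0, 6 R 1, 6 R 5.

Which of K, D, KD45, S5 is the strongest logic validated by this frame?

Serial (axiom D): no — 0 has no R-successor.
Euclidean (axiom 5): no — 1 R 0 and 1 R 2, but not 0 R 2.
Transitive (axiom 4): no — 1 R 2 and 2 R 3, but not 1 R 3.
Reflexive (axiom T): no — 0 is not related to itself.
So F validates K; D would additionally require R to be serial. The strongest is K.

K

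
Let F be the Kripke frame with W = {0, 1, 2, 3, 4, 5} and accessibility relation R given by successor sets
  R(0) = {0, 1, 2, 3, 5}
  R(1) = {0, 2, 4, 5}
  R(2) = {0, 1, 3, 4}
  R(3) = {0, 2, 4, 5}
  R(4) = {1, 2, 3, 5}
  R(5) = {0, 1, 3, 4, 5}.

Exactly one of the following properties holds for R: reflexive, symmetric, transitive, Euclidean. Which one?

symmetric

Reflexive: no — 1 is not related to itself.
Symmetric: yes — every pair in R has its reverse in R.
Transitive: no — 0 R 1 and 1 R 4, but not 0 R 4.
Euclidean: no — 0 R 1 and 0 R 3, but not 1 R 3.
Only symmetric holds.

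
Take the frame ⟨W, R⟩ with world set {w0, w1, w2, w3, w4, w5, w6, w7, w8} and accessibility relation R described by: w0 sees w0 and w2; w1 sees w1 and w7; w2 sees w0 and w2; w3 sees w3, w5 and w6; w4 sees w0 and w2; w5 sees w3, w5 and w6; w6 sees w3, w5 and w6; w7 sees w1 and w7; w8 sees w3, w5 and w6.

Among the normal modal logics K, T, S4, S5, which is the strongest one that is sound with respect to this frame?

K

Reflexive (axiom T): no — w4 is not related to itself.
Transitive (axiom 4): yes — every two-step R-path is closed by a direct edge.
Euclidean (axiom 5): yes — any two successors of a common world are R-related.
So F validates K; T would additionally require R to be reflexive. The strongest is K.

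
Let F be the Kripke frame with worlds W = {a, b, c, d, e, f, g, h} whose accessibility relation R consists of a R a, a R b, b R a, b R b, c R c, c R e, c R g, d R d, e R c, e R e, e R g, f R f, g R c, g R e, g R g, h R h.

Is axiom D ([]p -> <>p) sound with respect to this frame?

Yes

By correspondence theory, D is valid on a frame iff R is serial.
Serial: yes — every world has a successor (e.g. a R a).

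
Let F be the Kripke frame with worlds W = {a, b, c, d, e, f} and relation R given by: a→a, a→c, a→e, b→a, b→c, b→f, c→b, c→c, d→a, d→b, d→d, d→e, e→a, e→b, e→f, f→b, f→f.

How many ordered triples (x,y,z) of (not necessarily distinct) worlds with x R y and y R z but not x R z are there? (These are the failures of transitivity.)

17

Enumerating: (a,c,b), (a,e,b), (a,e,f), (b,a,e), (b,c,b), (b,f,b), (c,b,a), (c,b,f), (d,a,c), (d,b,c), (d,b,f), (d,e,f), (e,a,c), (e,a,e), (e,b,c), (f,b,a), (f,b,c).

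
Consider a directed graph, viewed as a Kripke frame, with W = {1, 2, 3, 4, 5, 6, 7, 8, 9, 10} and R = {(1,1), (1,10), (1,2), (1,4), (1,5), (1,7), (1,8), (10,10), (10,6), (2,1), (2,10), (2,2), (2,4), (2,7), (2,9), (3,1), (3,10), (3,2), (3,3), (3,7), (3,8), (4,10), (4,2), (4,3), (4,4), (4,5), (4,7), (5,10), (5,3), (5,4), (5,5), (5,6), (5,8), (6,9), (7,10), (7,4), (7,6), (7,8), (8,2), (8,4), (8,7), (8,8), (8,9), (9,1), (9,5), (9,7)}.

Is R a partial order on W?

No

Reflexive: no — 6 is not related to itself.
Transitive: no — 1 R 10 and 10 R 6, but not 1 R 6.
Antisymmetric: no — 1 R 2 and 2 R 1 with 1 ≠ 2.
So R is not a partial order.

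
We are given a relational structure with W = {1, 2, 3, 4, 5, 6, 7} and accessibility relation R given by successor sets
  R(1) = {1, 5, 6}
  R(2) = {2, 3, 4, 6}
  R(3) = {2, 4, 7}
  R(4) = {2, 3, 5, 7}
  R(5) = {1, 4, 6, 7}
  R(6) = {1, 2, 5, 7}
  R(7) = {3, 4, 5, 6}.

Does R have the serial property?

Serial: yes — every world has a successor (e.g. 1 R 1).

Yes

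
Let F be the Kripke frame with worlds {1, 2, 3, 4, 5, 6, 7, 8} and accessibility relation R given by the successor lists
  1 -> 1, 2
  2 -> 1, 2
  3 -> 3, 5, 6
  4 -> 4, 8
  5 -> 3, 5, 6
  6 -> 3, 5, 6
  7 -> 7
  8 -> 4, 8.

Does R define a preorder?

Reflexive: yes — every world is R-related to itself.
Transitive: yes — every two-step R-path is closed by a direct edge.
So R is a preorder.

Yes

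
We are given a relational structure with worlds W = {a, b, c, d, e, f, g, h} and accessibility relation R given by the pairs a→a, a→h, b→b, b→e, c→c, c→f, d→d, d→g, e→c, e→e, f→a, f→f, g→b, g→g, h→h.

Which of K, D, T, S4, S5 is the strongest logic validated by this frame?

Serial (axiom D): yes — every world has a successor (e.g. a R a).
Reflexive (axiom T): yes — every world is R-related to itself.
Transitive (axiom 4): no — b R e and e R c, but not b R c.
Euclidean (axiom 5): no — a R h and a R a, but not h R a.
So F validates K, D, T; S4 would additionally require R to be transitive. The strongest is T.

T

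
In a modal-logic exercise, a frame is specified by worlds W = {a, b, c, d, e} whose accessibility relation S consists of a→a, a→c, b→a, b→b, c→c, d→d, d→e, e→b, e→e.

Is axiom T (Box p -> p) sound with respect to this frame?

By correspondence theory, T is valid on a frame iff S is reflexive.
Reflexive: yes — every world is S-related to itself.

Yes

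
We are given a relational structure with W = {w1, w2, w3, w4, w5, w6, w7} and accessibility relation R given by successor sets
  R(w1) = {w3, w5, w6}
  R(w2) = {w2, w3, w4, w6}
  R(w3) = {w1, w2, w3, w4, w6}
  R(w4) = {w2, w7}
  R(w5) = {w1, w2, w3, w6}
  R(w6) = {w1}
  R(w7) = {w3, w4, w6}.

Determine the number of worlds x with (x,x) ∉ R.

Enumerating: w1, w4, w5, w6, w7.

5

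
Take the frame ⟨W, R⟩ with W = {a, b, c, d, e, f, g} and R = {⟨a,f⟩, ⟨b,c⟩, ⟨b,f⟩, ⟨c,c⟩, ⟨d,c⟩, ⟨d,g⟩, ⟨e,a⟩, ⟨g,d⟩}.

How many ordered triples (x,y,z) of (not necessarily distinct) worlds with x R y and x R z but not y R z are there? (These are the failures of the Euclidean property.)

Enumerating: (a,f,f), (b,c,f), (b,f,c), (b,f,f), (d,c,g), (d,g,c), (d,g,g), (e,a,a), (g,d,d).

9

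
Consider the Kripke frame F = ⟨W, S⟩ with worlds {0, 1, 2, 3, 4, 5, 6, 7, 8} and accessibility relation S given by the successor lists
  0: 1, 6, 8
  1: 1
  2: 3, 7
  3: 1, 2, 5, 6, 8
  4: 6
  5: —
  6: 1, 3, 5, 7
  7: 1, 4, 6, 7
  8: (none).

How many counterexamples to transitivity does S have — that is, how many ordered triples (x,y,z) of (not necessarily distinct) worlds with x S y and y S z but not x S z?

26

Enumerating: (0,6,3), (0,6,5), (0,6,7), (2,3,1), (2,3,2), (2,3,5), (2,3,6), (2,3,8), (2,7,1), (2,7,4), (2,7,6), (3,2,3), … and 14 more.
Total: 26.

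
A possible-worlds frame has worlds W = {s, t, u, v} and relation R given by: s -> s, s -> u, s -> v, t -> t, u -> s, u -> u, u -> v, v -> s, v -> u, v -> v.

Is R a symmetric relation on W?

Yes

Symmetric: yes — every pair in R has its reverse in R.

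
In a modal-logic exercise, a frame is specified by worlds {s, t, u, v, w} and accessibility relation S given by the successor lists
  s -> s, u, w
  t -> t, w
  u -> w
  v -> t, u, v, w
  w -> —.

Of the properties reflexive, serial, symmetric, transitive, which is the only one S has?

transitive

Reflexive: no — u is not related to itself.
Serial: no — w has no S-successor.
Symmetric: no — s S u but not u S s.
Transitive: yes — every two-step S-path is closed by a direct edge.
Only transitive holds.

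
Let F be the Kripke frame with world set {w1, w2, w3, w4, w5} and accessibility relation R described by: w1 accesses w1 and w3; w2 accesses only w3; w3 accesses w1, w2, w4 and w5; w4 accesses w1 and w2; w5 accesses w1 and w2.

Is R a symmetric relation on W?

Symmetric: no — w3 R w4 but not w4 R w3.

No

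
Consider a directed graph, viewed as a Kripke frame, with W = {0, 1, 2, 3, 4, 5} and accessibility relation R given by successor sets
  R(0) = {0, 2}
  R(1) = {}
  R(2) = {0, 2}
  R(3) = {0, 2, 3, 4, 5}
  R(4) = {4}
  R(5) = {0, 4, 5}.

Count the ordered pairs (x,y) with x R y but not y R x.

6

Enumerating: (3,0), (3,2), (3,4), (3,5), (5,0), (5,4).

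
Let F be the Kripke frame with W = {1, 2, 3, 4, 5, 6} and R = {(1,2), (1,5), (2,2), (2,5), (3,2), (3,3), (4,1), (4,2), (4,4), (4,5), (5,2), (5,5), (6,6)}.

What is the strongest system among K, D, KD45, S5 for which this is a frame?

Serial (axiom D): yes — every world has a successor (e.g. 1 R 2).
Euclidean (axiom 5): no — 4 R 2 and 4 R 1, but not 2 R 1.
Transitive (axiom 4): no — 3 R 2 and 2 R 5, but not 3 R 5.
Reflexive (axiom T): no — 1 is not related to itself.
So F validates K, D; KD45 would additionally require R to be Euclidean and transitive. The strongest is D.

D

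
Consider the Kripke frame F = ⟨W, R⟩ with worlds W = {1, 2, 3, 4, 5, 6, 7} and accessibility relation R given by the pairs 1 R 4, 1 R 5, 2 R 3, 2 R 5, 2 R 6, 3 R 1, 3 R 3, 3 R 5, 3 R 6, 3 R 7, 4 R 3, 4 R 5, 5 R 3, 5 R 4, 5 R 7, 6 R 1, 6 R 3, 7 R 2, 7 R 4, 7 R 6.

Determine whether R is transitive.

Transitive: no — 1 R 4 and 4 R 3, but not 1 R 3.

No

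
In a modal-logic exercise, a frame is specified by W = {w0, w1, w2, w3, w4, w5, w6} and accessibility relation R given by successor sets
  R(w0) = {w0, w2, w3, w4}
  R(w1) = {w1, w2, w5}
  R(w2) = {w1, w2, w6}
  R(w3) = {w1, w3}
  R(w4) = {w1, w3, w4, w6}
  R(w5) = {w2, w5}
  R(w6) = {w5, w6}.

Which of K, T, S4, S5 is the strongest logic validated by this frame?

T

Reflexive (axiom T): yes — every world is R-related to itself.
Transitive (axiom 4): no — w0 R w2 and w2 R w1, but not w0 R w1.
Euclidean (axiom 5): no — w0 R w2 and w0 R w3, but not w2 R w3.
So F validates K, T; S4 would additionally require R to be transitive. The strongest is T.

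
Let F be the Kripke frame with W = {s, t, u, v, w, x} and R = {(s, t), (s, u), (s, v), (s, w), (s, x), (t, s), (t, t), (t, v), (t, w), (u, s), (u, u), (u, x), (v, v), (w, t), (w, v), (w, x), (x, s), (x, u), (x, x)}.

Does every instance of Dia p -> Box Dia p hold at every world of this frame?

No

By correspondence theory, 5 is valid on a frame iff R is Euclidean.
Euclidean: no — s R t and s R u, but not t R u.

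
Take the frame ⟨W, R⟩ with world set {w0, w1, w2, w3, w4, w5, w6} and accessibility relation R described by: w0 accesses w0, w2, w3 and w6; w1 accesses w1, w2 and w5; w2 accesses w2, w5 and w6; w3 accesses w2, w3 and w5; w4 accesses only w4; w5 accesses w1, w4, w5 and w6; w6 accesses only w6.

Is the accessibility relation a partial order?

Reflexive: yes — every world is R-related to itself.
Transitive: no — w0 R w2 and w2 R w5, but not w0 R w5.
Antisymmetric: no — w1 R w5 and w5 R w1 with w1 ≠ w5.
So R is not a partial order.

No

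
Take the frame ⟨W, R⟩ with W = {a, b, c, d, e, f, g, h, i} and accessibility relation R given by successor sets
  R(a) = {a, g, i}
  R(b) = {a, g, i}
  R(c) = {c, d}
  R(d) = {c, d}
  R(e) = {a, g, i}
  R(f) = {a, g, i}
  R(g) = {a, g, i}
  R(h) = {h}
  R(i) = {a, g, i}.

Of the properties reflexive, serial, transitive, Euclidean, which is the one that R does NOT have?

reflexive

Reflexive: no — b is not related to itself.
Serial: yes — every world has a successor (e.g. a R a).
Transitive: yes — every two-step R-path is closed by a direct edge.
Euclidean: yes — any two successors of a common world are R-related.
Only reflexive fails.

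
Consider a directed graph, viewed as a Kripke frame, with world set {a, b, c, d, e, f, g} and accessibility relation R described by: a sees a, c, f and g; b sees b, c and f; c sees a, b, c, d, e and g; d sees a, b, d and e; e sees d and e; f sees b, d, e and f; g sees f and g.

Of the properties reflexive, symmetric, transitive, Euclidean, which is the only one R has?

Reflexive: yes — every world is R-related to itself.
Symmetric: no — a R f but not f R a.
Transitive: no — a R c and c R b, but not a R b.
Euclidean: no — a R c and a R f, but not c R f.
Only reflexive holds.

reflexive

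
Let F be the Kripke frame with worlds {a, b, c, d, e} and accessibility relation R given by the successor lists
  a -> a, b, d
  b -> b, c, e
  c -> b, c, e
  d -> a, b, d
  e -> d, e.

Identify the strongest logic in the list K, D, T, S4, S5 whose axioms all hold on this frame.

Serial (axiom D): yes — every world has a successor (e.g. a R a).
Reflexive (axiom T): yes — every world is R-related to itself.
Transitive (axiom 4): no — a R b and b R c, but not a R c.
Euclidean (axiom 5): no — a R b and a R d, but not b R d.
So F validates K, D, T; S4 would additionally require R to be transitive. The strongest is T.

T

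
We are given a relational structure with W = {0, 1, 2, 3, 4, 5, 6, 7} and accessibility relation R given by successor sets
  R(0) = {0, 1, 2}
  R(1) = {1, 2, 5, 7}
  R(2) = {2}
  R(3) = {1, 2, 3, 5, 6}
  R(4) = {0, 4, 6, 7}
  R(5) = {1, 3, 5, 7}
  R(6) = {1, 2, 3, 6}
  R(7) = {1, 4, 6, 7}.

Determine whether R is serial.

Yes

Serial: yes — every world has a successor (e.g. 0 R 0).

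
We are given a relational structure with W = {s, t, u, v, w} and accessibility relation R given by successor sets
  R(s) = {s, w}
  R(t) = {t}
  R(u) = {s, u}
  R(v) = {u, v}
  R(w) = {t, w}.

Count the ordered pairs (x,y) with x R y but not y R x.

4

Enumerating: (s,w), (u,s), (v,u), (w,t).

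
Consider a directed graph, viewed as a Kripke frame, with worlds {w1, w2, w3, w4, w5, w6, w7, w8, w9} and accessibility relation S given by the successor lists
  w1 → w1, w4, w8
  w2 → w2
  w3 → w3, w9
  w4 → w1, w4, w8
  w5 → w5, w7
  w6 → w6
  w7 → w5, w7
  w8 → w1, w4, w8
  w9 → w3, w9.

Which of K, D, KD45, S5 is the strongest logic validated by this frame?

Serial (axiom D): yes — every world has a successor (e.g. w1 S w1).
Euclidean (axiom 5): yes — any two successors of a common world are S-related.
Transitive (axiom 4): yes — every two-step S-path is closed by a direct edge.
Reflexive (axiom T): yes — every world is S-related to itself.
So F validates K, D, KD45, S5. The strongest is S5.

S5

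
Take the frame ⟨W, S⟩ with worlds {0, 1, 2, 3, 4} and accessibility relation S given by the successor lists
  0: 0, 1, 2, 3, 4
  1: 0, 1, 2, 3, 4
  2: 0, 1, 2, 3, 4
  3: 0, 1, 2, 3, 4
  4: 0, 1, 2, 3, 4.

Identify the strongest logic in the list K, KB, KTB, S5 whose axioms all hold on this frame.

S5

Symmetric (axiom B): yes — every pair in S has its reverse in S.
Reflexive (axiom T): yes — every world is S-related to itself.
Euclidean (axiom 5): yes — any two successors of a common world are S-related.
So F validates K, KB, KTB, S5. The strongest is S5.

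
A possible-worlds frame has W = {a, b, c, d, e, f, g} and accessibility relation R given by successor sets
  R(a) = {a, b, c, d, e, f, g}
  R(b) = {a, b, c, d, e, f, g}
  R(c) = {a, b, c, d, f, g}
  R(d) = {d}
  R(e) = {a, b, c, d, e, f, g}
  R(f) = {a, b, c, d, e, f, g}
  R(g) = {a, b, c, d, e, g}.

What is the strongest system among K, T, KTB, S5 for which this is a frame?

Reflexive (axiom T): yes — every world is R-related to itself.
Symmetric (axiom B): no — a R d but not d R a.
Euclidean (axiom 5): no — a R c and a R e, but not c R e.
So F validates K, T; KTB would additionally require R to be symmetric. The strongest is T.

T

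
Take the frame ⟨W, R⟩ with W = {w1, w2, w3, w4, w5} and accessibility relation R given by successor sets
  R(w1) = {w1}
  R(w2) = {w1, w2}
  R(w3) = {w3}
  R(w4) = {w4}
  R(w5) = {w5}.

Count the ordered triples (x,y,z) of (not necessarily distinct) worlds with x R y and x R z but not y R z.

1

Enumerating: (w2,w1,w2).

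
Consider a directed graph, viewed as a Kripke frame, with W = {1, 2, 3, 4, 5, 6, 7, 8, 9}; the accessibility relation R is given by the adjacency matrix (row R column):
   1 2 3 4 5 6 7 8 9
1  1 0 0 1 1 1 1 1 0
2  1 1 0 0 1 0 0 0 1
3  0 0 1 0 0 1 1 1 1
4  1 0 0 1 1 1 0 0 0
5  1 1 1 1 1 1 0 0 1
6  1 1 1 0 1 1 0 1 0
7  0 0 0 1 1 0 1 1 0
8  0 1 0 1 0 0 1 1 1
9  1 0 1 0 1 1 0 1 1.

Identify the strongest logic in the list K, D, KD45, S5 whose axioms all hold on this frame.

Serial (axiom D): yes — every world has a successor (e.g. 1 R 1).
Euclidean (axiom 5): no — 1 R 4 and 1 R 7, but not 4 R 7.
Transitive (axiom 4): no — 1 R 5 and 5 R 2, but not 1 R 2.
Reflexive (axiom T): yes — every world is R-related to itself.
So F validates K, D; KD45 would additionally require R to be Euclidean and transitive. The strongest is D.

D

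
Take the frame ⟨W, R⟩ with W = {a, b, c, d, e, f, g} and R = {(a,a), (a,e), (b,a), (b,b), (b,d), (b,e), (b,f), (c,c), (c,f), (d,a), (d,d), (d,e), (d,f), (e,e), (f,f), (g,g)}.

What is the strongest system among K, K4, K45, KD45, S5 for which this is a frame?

Transitive (axiom 4): yes — every two-step R-path is closed by a direct edge.
Euclidean (axiom 5): no — b R a and b R d, but not a R d.
Serial (axiom D): yes — every world has a successor (e.g. a R a).
Reflexive (axiom T): yes — every world is R-related to itself.
So F validates K, K4; K45 would additionally require R to be Euclidean. The strongest is K4.

K4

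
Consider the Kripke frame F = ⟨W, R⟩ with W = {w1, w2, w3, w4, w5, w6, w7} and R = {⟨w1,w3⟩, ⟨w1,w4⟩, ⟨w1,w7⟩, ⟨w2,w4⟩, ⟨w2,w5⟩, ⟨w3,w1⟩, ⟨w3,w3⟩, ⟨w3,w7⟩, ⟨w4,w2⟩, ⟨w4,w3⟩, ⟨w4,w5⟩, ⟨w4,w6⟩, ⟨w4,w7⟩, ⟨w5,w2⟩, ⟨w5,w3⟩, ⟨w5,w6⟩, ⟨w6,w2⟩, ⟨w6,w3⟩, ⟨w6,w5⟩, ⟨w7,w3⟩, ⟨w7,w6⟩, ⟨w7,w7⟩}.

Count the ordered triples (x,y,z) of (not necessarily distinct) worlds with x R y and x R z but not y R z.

35

Enumerating: (w1,w3,w4), (w1,w4,w4), (w1,w7,w4), (w2,w4,w4), (w2,w5,w4), (w2,w5,w5), (w3,w1,w1), (w3,w7,w1), (w4,w2,w2), (w4,w2,w3), (w4,w2,w6), (w4,w2,w7), … and 23 more.
Total: 35.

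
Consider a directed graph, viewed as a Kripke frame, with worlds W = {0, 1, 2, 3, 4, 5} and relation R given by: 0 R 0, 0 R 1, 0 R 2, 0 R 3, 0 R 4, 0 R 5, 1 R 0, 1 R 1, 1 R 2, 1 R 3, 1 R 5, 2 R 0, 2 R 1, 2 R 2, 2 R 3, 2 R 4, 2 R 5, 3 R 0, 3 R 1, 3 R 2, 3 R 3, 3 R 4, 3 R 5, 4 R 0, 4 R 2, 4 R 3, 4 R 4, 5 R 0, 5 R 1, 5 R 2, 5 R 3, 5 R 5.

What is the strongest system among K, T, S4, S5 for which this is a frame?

T

Reflexive (axiom T): yes — every world is R-related to itself.
Transitive (axiom 4): no — 1 R 0 and 0 R 4, but not 1 R 4.
Euclidean (axiom 5): no — 0 R 1 and 0 R 4, but not 1 R 4.
So F validates K, T; S4 would additionally require R to be transitive. The strongest is T.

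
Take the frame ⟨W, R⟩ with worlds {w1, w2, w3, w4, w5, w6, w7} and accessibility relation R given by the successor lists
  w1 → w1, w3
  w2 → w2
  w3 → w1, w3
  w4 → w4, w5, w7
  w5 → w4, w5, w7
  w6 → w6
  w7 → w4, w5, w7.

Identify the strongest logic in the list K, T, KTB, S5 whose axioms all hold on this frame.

S5

Reflexive (axiom T): yes — every world is R-related to itself.
Symmetric (axiom B): yes — every pair in R has its reverse in R.
Euclidean (axiom 5): yes — any two successors of a common world are R-related.
So F validates K, T, KTB, S5. The strongest is S5.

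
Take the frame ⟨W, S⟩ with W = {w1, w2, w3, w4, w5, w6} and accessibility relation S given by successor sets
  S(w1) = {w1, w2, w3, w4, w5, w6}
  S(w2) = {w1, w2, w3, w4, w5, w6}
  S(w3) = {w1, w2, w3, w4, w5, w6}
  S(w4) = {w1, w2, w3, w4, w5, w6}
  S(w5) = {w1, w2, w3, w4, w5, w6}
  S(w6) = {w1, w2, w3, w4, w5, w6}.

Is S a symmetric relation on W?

Yes

Symmetric: yes — every pair in S has its reverse in S.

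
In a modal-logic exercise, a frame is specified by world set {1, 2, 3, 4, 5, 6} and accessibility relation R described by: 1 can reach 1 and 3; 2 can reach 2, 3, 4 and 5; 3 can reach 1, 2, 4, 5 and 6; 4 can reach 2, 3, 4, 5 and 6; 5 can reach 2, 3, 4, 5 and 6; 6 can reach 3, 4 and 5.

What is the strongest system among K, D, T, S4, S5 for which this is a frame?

Serial (axiom D): yes — every world has a successor (e.g. 1 R 1).
Reflexive (axiom T): no — 3 is not related to itself.
Transitive (axiom 4): no — 1 R 3 and 3 R 2, but not 1 R 2.
Euclidean (axiom 5): no — 3 R 1 and 3 R 2, but not 1 R 2.
So F validates K, D; T would additionally require R to be reflexive. The strongest is D.

D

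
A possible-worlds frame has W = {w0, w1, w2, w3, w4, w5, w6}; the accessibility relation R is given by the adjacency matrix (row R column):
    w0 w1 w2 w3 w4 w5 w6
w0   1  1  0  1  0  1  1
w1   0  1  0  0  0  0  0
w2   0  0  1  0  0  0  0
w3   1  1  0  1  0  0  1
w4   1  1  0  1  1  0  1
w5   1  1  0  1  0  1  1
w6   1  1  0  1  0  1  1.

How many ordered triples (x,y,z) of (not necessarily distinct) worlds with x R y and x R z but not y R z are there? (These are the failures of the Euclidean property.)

Enumerating: (w0,w1,w0), (w0,w1,w3), (w0,w1,w5), (w0,w1,w6), (w0,w3,w5), (w3,w1,w0), (w3,w1,w3), (w3,w1,w6), (w4,w0,w4), (w4,w1,w0), (w4,w1,w3), (w4,w1,w4), … and 13 more.
Total: 25.

25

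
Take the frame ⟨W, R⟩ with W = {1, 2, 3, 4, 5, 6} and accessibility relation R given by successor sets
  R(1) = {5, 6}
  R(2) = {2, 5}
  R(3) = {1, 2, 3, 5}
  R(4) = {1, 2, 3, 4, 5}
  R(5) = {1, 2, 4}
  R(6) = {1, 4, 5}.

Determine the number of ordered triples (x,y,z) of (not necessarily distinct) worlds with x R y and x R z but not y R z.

29

Enumerating: (1,5,5), (1,5,6), (1,6,6), (2,5,5), (3,1,1), (3,1,2), (3,1,3), (3,2,1), (3,2,3), (3,5,3), (3,5,5), (4,1,1), … and 17 more.
Total: 29.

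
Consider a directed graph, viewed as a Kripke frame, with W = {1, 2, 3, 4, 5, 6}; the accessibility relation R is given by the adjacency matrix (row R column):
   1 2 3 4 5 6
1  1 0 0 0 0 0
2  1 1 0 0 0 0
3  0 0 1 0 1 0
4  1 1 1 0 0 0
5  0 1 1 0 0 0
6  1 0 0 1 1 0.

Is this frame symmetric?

No

Symmetric: no — 2 R 1 but not 1 R 2.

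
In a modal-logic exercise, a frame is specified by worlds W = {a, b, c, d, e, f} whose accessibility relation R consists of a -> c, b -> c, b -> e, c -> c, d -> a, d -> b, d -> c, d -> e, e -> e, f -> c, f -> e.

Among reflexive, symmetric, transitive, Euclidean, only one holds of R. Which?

transitive

Reflexive: no — a is not related to itself.
Symmetric: no — a R c but not c R a.
Transitive: yes — every two-step R-path is closed by a direct edge.
Euclidean: no — b R c and b R e, but not c R e.
Only transitive holds.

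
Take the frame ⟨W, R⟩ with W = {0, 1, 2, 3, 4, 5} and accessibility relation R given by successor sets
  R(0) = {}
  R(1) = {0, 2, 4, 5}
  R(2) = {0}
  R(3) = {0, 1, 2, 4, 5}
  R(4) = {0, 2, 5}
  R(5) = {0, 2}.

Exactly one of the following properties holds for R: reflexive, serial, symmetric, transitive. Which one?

Reflexive: no — 0 is not related to itself.
Serial: no — 0 has no R-successor.
Symmetric: no — 1 R 0 but not 0 R 1.
Transitive: yes — every two-step R-path is closed by a direct edge.
Only transitive holds.

transitive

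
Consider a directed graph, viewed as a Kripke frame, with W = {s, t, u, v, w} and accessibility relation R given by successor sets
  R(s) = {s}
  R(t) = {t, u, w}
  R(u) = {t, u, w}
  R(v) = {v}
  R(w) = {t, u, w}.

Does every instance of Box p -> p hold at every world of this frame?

The schema T characterises exactly the reflexive frames.
Reflexive: yes — every world is R-related to itself.

Yes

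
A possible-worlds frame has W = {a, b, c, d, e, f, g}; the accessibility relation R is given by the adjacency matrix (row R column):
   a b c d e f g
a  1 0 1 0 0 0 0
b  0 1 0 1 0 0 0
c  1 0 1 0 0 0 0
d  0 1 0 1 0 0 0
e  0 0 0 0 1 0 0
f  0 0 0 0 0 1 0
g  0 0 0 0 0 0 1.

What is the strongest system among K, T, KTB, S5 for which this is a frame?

Reflexive (axiom T): yes — every world is R-related to itself.
Symmetric (axiom B): yes — every pair in R has its reverse in R.
Euclidean (axiom 5): yes — any two successors of a common world are R-related.
So F validates K, T, KTB, S5. The strongest is S5.

S5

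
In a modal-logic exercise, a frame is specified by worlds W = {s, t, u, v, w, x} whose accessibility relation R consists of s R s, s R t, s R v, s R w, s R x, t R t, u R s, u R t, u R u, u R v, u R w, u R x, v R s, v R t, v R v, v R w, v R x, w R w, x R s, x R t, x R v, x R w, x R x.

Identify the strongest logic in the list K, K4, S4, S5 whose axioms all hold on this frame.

S4

Transitive (axiom 4): yes — every two-step R-path is closed by a direct edge.
Reflexive (axiom T): yes — every world is R-related to itself.
Euclidean (axiom 5): no — s R t and s R v, but not t R v.
So F validates K, K4, S4; S5 would additionally require R to be Euclidean. The strongest is S4.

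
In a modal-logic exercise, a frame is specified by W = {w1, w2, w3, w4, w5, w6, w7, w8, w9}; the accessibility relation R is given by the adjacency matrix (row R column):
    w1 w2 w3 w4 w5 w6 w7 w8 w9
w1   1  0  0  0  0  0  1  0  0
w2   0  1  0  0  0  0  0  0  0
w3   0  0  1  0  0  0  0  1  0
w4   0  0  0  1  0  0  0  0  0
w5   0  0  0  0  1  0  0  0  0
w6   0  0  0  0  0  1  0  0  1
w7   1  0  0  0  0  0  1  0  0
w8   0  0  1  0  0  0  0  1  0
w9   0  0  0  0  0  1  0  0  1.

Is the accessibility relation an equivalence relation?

Yes

Reflexive: yes — every world is R-related to itself.
Symmetric: yes — every pair in R has its reverse in R.
Transitive: yes — every two-step R-path is closed by a direct edge.
So R is an equivalence relation.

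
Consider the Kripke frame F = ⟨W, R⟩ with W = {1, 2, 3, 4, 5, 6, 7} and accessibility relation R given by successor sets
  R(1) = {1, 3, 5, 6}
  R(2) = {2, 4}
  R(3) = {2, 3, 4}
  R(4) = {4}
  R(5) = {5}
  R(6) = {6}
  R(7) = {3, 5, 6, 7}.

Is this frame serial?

Serial: yes — every world has a successor (e.g. 1 R 1).

Yes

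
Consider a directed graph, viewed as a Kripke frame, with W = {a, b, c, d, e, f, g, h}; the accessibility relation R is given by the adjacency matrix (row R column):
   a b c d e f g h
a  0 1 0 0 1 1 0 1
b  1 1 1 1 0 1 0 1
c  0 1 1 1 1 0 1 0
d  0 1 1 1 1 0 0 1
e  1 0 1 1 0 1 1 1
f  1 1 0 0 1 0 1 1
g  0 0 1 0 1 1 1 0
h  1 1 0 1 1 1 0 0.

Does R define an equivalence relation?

No

Reflexive: no — a is not related to itself.
Symmetric: yes — every pair in R has its reverse in R.
Transitive: no — a R b and b R c, but not a R c.
So R is not an equivalence relation.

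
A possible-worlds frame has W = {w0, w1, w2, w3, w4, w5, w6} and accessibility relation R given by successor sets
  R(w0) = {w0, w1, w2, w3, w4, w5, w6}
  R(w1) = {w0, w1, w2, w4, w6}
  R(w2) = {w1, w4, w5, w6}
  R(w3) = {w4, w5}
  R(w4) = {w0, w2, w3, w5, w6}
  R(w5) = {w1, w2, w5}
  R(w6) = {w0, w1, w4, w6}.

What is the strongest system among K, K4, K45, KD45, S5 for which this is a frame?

Transitive (axiom 4): no — w1 R w0 and w0 R w3, but not w1 R w3.
Euclidean (axiom 5): no — w0 R w1 and w0 R w3, but not w1 R w3.
Serial (axiom D): yes — every world has a successor (e.g. w0 R w0).
Reflexive (axiom T): no — w2 is not related to itself.
So F validates K; K4 would additionally require R to be transitive. The strongest is K.

K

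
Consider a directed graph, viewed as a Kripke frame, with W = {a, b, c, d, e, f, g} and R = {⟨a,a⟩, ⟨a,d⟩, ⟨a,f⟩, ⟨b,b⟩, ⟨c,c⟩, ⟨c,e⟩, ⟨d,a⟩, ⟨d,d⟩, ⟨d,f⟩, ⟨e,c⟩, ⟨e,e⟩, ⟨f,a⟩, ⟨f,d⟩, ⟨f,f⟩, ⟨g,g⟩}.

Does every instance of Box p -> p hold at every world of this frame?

The schema T characterises exactly the reflexive frames.
Reflexive: yes — every world is R-related to itself.

Yes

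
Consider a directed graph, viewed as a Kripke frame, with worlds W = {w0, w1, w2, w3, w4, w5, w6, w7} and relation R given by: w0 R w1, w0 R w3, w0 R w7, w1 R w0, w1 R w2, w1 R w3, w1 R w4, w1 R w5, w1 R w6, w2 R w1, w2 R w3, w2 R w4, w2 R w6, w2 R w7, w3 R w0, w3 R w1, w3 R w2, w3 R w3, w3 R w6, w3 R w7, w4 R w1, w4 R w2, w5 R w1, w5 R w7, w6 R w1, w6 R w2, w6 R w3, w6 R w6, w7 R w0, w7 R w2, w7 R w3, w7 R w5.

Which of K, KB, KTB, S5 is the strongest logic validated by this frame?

KB

Symmetric (axiom B): yes — every pair in R has its reverse in R.
Reflexive (axiom T): no — w0 is not related to itself.
Euclidean (axiom 5): no — w0 R w1 and w0 R w7, but not w1 R w7.
So F validates K, KB; KTB would additionally require R to be reflexive. The strongest is KB.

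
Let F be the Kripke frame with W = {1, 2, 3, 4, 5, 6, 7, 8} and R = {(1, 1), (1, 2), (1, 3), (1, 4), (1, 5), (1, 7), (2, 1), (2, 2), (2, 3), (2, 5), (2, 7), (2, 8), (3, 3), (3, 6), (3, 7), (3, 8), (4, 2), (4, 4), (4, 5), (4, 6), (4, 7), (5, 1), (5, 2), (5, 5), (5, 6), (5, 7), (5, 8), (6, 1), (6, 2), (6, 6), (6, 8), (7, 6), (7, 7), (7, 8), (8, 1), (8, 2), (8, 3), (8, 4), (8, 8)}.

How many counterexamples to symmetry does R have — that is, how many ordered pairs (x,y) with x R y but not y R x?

21

Enumerating: (1,3), (1,4), (1,7), (2,3), (2,7), (3,6), (3,7), (4,2), (4,5), (4,6), (4,7), (5,6), … and 9 more.
Total: 21.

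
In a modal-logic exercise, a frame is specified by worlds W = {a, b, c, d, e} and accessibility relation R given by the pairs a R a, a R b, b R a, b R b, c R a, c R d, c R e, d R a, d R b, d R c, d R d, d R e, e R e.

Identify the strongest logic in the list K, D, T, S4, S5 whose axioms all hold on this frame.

Serial (axiom D): yes — every world has a successor (e.g. a R a).
Reflexive (axiom T): no — c is not related to itself.
Transitive (axiom 4): no — c R a and a R b, but not c R b.
Euclidean (axiom 5): no — c R a and c R d, but not a R d.
So F validates K, D; T would additionally require R to be reflexive. The strongest is D.

D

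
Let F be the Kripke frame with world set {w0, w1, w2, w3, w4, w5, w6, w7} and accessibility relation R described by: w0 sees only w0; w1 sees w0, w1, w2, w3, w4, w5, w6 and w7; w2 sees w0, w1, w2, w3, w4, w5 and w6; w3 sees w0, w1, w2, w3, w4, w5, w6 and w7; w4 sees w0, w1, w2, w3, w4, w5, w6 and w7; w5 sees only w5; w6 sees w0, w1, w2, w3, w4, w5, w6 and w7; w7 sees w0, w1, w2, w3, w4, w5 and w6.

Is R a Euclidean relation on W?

No

Euclidean: no — w1 R w0 and w1 R w2, but not w0 R w2.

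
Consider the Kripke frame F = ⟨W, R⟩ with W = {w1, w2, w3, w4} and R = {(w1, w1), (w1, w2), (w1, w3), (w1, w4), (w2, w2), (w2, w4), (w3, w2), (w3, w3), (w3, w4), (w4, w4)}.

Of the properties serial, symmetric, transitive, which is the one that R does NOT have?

symmetric

Serial: yes — every world has a successor (e.g. w1 R w1).
Symmetric: no — w1 R w2 but not w2 R w1.
Transitive: yes — every two-step R-path is closed by a direct edge.
Only symmetric fails.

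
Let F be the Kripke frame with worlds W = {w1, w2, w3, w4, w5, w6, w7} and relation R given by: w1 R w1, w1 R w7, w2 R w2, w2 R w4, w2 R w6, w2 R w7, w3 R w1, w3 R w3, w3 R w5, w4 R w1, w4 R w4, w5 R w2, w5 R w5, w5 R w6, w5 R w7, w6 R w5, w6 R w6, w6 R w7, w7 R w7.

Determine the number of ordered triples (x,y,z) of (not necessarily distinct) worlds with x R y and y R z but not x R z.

9

Enumerating: (w2,w4,w1), (w2,w6,w5), (w3,w1,w7), (w3,w5,w2), (w3,w5,w6), (w3,w5,w7), (w4,w1,w7), (w5,w2,w4), (w6,w5,w2).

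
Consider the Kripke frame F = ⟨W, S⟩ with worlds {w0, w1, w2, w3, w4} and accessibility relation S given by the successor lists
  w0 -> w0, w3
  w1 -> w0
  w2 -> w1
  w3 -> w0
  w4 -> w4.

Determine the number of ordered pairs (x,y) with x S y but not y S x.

2

Enumerating: (w1,w0), (w2,w1).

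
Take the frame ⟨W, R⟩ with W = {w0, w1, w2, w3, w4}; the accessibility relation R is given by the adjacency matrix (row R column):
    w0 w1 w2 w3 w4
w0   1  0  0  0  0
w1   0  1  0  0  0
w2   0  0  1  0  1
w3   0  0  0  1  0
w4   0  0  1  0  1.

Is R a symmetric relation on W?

Symmetric: yes — every pair in R has its reverse in R.

Yes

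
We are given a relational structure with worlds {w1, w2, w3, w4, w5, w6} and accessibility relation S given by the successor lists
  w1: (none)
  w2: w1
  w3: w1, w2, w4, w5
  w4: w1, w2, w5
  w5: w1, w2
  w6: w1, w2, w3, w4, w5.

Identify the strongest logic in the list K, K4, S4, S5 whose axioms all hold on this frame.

Transitive (axiom 4): yes — every two-step S-path is closed by a direct edge.
Reflexive (axiom T): no — w1 is not related to itself.
Euclidean (axiom 5): no — w3 S w1 and w3 S w2, but not w1 S w2.
So F validates K, K4; S4 would additionally require S to be reflexive. The strongest is K4.

K4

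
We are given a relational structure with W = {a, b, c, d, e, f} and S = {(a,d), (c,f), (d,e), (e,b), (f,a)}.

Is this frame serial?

Serial: no — b has no S-successor.

No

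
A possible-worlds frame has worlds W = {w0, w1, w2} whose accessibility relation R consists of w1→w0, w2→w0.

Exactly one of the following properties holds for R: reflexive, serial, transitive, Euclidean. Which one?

Reflexive: no — w0 is not related to itself.
Serial: no — w0 has no R-successor.
Transitive: yes — every two-step R-path is closed by a direct edge.
Euclidean: no — w1 R w0 and w1 R w0, but not w0 R w0.
Only transitive holds.

transitive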